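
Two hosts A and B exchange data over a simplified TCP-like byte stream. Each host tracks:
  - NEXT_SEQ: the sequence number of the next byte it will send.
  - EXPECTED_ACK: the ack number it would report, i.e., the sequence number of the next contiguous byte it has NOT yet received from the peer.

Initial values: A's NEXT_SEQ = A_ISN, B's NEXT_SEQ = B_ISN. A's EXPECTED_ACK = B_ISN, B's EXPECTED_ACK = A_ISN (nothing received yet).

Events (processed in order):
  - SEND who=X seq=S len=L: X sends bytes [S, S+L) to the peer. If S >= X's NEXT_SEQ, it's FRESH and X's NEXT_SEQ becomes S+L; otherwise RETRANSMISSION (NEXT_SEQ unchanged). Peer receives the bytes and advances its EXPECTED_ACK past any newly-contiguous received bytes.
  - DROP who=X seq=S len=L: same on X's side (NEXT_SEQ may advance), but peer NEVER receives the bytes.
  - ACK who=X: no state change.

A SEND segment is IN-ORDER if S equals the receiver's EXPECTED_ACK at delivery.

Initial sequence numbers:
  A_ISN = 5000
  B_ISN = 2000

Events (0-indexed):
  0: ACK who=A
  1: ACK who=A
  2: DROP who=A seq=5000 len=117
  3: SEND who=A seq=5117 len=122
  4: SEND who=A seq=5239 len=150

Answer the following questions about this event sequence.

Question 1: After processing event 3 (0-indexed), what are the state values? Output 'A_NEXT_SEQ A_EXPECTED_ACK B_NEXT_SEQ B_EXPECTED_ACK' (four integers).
After event 0: A_seq=5000 A_ack=2000 B_seq=2000 B_ack=5000
After event 1: A_seq=5000 A_ack=2000 B_seq=2000 B_ack=5000
After event 2: A_seq=5117 A_ack=2000 B_seq=2000 B_ack=5000
After event 3: A_seq=5239 A_ack=2000 B_seq=2000 B_ack=5000

5239 2000 2000 5000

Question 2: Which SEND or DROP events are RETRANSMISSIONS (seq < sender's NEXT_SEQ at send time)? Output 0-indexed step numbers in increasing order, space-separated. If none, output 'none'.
Step 2: DROP seq=5000 -> fresh
Step 3: SEND seq=5117 -> fresh
Step 4: SEND seq=5239 -> fresh

Answer: none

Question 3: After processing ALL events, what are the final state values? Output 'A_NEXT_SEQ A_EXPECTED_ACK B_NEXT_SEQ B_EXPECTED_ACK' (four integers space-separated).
After event 0: A_seq=5000 A_ack=2000 B_seq=2000 B_ack=5000
After event 1: A_seq=5000 A_ack=2000 B_seq=2000 B_ack=5000
After event 2: A_seq=5117 A_ack=2000 B_seq=2000 B_ack=5000
After event 3: A_seq=5239 A_ack=2000 B_seq=2000 B_ack=5000
After event 4: A_seq=5389 A_ack=2000 B_seq=2000 B_ack=5000

Answer: 5389 2000 2000 5000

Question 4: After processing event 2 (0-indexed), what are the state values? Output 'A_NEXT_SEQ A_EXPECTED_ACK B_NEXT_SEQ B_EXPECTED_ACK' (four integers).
After event 0: A_seq=5000 A_ack=2000 B_seq=2000 B_ack=5000
After event 1: A_seq=5000 A_ack=2000 B_seq=2000 B_ack=5000
After event 2: A_seq=5117 A_ack=2000 B_seq=2000 B_ack=5000

5117 2000 2000 5000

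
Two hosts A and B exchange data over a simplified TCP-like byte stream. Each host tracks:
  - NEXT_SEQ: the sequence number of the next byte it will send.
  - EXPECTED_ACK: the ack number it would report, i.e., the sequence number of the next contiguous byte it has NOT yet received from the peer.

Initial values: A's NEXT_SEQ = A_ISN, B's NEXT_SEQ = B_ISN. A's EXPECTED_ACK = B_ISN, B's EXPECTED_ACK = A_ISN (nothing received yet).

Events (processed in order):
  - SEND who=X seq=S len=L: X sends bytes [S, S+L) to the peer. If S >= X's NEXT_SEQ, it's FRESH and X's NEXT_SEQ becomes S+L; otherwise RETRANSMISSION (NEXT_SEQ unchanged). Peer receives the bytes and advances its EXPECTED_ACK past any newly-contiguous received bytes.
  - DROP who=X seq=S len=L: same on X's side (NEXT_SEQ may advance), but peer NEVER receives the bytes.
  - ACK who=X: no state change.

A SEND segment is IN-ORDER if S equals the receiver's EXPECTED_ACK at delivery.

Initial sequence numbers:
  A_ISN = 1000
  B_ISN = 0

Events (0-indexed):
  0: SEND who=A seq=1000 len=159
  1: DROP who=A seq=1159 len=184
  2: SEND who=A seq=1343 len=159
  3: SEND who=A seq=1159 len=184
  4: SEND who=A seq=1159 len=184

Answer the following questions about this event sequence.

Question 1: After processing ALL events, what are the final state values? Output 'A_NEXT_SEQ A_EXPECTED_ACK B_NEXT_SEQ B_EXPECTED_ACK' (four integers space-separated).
Answer: 1502 0 0 1502

Derivation:
After event 0: A_seq=1159 A_ack=0 B_seq=0 B_ack=1159
After event 1: A_seq=1343 A_ack=0 B_seq=0 B_ack=1159
After event 2: A_seq=1502 A_ack=0 B_seq=0 B_ack=1159
After event 3: A_seq=1502 A_ack=0 B_seq=0 B_ack=1502
After event 4: A_seq=1502 A_ack=0 B_seq=0 B_ack=1502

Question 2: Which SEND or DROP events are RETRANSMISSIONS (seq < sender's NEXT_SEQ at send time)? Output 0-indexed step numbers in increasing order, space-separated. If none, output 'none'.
Step 0: SEND seq=1000 -> fresh
Step 1: DROP seq=1159 -> fresh
Step 2: SEND seq=1343 -> fresh
Step 3: SEND seq=1159 -> retransmit
Step 4: SEND seq=1159 -> retransmit

Answer: 3 4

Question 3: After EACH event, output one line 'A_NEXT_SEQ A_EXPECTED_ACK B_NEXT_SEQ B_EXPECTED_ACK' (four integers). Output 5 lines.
1159 0 0 1159
1343 0 0 1159
1502 0 0 1159
1502 0 0 1502
1502 0 0 1502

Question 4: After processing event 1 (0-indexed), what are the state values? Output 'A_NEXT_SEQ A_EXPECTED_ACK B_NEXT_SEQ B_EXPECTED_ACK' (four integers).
After event 0: A_seq=1159 A_ack=0 B_seq=0 B_ack=1159
After event 1: A_seq=1343 A_ack=0 B_seq=0 B_ack=1159

1343 0 0 1159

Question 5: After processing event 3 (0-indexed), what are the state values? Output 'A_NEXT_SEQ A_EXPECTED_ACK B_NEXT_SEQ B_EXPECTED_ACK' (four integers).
After event 0: A_seq=1159 A_ack=0 B_seq=0 B_ack=1159
After event 1: A_seq=1343 A_ack=0 B_seq=0 B_ack=1159
After event 2: A_seq=1502 A_ack=0 B_seq=0 B_ack=1159
After event 3: A_seq=1502 A_ack=0 B_seq=0 B_ack=1502

1502 0 0 1502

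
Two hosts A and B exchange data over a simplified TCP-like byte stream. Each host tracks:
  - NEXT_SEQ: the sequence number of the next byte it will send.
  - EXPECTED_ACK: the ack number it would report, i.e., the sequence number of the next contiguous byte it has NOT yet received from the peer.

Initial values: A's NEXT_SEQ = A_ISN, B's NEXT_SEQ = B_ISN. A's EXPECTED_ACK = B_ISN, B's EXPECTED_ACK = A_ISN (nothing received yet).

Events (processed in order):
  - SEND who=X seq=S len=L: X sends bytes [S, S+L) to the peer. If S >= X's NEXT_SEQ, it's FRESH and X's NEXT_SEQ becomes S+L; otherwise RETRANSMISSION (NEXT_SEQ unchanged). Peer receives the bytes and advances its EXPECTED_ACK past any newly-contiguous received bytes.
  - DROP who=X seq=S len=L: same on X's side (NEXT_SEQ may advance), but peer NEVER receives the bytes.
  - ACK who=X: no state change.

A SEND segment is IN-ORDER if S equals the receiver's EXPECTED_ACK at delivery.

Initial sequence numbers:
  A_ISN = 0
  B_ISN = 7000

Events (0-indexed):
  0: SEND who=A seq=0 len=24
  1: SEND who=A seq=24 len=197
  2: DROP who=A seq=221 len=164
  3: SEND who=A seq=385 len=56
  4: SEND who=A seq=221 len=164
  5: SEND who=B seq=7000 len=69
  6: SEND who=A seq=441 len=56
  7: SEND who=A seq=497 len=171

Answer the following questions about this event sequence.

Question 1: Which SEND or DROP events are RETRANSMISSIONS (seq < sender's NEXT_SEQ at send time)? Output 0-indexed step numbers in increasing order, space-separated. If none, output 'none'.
Answer: 4

Derivation:
Step 0: SEND seq=0 -> fresh
Step 1: SEND seq=24 -> fresh
Step 2: DROP seq=221 -> fresh
Step 3: SEND seq=385 -> fresh
Step 4: SEND seq=221 -> retransmit
Step 5: SEND seq=7000 -> fresh
Step 6: SEND seq=441 -> fresh
Step 7: SEND seq=497 -> fresh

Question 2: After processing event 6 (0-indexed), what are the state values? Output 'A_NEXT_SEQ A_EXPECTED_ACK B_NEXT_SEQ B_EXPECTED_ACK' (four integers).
After event 0: A_seq=24 A_ack=7000 B_seq=7000 B_ack=24
After event 1: A_seq=221 A_ack=7000 B_seq=7000 B_ack=221
After event 2: A_seq=385 A_ack=7000 B_seq=7000 B_ack=221
After event 3: A_seq=441 A_ack=7000 B_seq=7000 B_ack=221
After event 4: A_seq=441 A_ack=7000 B_seq=7000 B_ack=441
After event 5: A_seq=441 A_ack=7069 B_seq=7069 B_ack=441
After event 6: A_seq=497 A_ack=7069 B_seq=7069 B_ack=497

497 7069 7069 497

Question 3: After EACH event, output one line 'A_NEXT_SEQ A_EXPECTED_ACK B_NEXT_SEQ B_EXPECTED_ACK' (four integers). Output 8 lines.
24 7000 7000 24
221 7000 7000 221
385 7000 7000 221
441 7000 7000 221
441 7000 7000 441
441 7069 7069 441
497 7069 7069 497
668 7069 7069 668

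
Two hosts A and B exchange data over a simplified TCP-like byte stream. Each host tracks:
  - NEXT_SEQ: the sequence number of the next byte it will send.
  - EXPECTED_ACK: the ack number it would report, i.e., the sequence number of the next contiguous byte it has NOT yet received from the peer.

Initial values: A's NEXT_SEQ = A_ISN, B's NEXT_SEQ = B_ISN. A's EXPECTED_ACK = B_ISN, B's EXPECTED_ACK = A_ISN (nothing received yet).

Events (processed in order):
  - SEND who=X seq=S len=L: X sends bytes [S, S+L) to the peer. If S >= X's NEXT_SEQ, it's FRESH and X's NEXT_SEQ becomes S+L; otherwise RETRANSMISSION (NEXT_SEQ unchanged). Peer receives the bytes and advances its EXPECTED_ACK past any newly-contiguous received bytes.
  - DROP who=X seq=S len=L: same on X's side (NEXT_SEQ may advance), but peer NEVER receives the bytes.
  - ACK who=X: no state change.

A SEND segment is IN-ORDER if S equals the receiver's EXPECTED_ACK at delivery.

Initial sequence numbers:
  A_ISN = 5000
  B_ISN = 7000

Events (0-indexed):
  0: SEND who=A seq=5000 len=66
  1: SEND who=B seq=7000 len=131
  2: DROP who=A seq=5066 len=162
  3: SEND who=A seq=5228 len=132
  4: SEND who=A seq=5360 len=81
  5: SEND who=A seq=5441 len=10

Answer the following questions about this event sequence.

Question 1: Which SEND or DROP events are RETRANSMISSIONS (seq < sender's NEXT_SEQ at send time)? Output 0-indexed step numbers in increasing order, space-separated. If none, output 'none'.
Step 0: SEND seq=5000 -> fresh
Step 1: SEND seq=7000 -> fresh
Step 2: DROP seq=5066 -> fresh
Step 3: SEND seq=5228 -> fresh
Step 4: SEND seq=5360 -> fresh
Step 5: SEND seq=5441 -> fresh

Answer: none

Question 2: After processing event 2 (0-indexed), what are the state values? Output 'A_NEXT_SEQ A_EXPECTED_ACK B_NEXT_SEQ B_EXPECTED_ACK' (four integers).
After event 0: A_seq=5066 A_ack=7000 B_seq=7000 B_ack=5066
After event 1: A_seq=5066 A_ack=7131 B_seq=7131 B_ack=5066
After event 2: A_seq=5228 A_ack=7131 B_seq=7131 B_ack=5066

5228 7131 7131 5066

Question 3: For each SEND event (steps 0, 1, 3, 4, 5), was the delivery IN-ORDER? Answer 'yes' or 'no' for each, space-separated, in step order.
Step 0: SEND seq=5000 -> in-order
Step 1: SEND seq=7000 -> in-order
Step 3: SEND seq=5228 -> out-of-order
Step 4: SEND seq=5360 -> out-of-order
Step 5: SEND seq=5441 -> out-of-order

Answer: yes yes no no no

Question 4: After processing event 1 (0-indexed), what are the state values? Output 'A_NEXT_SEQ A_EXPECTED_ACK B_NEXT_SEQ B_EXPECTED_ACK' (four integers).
After event 0: A_seq=5066 A_ack=7000 B_seq=7000 B_ack=5066
After event 1: A_seq=5066 A_ack=7131 B_seq=7131 B_ack=5066

5066 7131 7131 5066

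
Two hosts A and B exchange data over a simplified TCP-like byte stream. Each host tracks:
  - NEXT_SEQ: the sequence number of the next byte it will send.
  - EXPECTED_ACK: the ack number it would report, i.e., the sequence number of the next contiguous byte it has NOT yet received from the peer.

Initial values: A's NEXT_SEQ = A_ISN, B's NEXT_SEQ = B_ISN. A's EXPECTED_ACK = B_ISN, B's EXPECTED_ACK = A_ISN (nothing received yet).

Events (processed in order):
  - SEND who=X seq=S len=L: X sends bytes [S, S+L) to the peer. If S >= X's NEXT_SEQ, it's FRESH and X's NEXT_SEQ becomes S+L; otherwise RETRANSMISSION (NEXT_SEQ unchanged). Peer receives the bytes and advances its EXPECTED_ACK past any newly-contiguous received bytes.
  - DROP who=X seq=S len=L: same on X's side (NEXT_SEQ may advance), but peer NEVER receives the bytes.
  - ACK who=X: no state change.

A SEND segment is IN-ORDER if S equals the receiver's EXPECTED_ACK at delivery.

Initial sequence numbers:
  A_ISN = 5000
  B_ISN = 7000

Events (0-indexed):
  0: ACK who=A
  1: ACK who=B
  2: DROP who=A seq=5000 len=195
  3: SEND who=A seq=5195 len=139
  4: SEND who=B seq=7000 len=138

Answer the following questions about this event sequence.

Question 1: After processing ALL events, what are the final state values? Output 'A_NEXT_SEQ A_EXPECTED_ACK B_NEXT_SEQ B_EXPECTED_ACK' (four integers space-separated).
Answer: 5334 7138 7138 5000

Derivation:
After event 0: A_seq=5000 A_ack=7000 B_seq=7000 B_ack=5000
After event 1: A_seq=5000 A_ack=7000 B_seq=7000 B_ack=5000
After event 2: A_seq=5195 A_ack=7000 B_seq=7000 B_ack=5000
After event 3: A_seq=5334 A_ack=7000 B_seq=7000 B_ack=5000
After event 4: A_seq=5334 A_ack=7138 B_seq=7138 B_ack=5000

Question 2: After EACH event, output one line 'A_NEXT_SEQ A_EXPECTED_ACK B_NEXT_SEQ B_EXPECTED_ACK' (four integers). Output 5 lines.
5000 7000 7000 5000
5000 7000 7000 5000
5195 7000 7000 5000
5334 7000 7000 5000
5334 7138 7138 5000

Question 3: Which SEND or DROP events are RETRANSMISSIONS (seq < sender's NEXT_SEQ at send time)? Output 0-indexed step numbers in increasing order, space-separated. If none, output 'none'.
Step 2: DROP seq=5000 -> fresh
Step 3: SEND seq=5195 -> fresh
Step 4: SEND seq=7000 -> fresh

Answer: none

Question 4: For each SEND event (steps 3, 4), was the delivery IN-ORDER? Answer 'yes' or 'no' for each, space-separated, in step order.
Step 3: SEND seq=5195 -> out-of-order
Step 4: SEND seq=7000 -> in-order

Answer: no yes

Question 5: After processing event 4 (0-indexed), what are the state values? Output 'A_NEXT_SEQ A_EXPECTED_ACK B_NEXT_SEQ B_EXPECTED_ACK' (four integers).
After event 0: A_seq=5000 A_ack=7000 B_seq=7000 B_ack=5000
After event 1: A_seq=5000 A_ack=7000 B_seq=7000 B_ack=5000
After event 2: A_seq=5195 A_ack=7000 B_seq=7000 B_ack=5000
After event 3: A_seq=5334 A_ack=7000 B_seq=7000 B_ack=5000
After event 4: A_seq=5334 A_ack=7138 B_seq=7138 B_ack=5000

5334 7138 7138 5000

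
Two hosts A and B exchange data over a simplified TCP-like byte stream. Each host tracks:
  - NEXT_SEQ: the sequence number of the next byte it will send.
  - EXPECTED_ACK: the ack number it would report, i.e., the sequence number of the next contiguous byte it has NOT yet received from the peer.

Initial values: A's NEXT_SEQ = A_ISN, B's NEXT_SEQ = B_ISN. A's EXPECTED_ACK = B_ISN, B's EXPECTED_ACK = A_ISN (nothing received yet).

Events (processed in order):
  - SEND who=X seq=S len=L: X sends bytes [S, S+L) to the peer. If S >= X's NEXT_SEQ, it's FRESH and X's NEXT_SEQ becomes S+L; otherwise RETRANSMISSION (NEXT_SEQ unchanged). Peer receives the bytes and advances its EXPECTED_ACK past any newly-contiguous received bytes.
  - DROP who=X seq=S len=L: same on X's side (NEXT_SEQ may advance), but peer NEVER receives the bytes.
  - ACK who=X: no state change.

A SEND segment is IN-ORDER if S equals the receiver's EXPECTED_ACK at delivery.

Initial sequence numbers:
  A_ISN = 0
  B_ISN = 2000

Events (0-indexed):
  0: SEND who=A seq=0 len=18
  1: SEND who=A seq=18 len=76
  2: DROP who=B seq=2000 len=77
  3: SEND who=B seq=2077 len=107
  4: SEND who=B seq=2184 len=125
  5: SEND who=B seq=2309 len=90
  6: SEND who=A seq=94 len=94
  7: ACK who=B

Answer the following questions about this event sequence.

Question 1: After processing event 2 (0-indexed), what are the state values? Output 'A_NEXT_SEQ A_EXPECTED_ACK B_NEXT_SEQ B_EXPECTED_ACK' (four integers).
After event 0: A_seq=18 A_ack=2000 B_seq=2000 B_ack=18
After event 1: A_seq=94 A_ack=2000 B_seq=2000 B_ack=94
After event 2: A_seq=94 A_ack=2000 B_seq=2077 B_ack=94

94 2000 2077 94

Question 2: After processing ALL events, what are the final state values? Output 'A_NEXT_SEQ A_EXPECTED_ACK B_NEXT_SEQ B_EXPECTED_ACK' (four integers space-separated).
After event 0: A_seq=18 A_ack=2000 B_seq=2000 B_ack=18
After event 1: A_seq=94 A_ack=2000 B_seq=2000 B_ack=94
After event 2: A_seq=94 A_ack=2000 B_seq=2077 B_ack=94
After event 3: A_seq=94 A_ack=2000 B_seq=2184 B_ack=94
After event 4: A_seq=94 A_ack=2000 B_seq=2309 B_ack=94
After event 5: A_seq=94 A_ack=2000 B_seq=2399 B_ack=94
After event 6: A_seq=188 A_ack=2000 B_seq=2399 B_ack=188
After event 7: A_seq=188 A_ack=2000 B_seq=2399 B_ack=188

Answer: 188 2000 2399 188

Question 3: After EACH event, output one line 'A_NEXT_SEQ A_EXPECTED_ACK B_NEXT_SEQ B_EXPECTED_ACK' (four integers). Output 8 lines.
18 2000 2000 18
94 2000 2000 94
94 2000 2077 94
94 2000 2184 94
94 2000 2309 94
94 2000 2399 94
188 2000 2399 188
188 2000 2399 188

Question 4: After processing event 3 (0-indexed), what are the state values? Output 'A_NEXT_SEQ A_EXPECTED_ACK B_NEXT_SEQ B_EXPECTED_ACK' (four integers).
After event 0: A_seq=18 A_ack=2000 B_seq=2000 B_ack=18
After event 1: A_seq=94 A_ack=2000 B_seq=2000 B_ack=94
After event 2: A_seq=94 A_ack=2000 B_seq=2077 B_ack=94
After event 3: A_seq=94 A_ack=2000 B_seq=2184 B_ack=94

94 2000 2184 94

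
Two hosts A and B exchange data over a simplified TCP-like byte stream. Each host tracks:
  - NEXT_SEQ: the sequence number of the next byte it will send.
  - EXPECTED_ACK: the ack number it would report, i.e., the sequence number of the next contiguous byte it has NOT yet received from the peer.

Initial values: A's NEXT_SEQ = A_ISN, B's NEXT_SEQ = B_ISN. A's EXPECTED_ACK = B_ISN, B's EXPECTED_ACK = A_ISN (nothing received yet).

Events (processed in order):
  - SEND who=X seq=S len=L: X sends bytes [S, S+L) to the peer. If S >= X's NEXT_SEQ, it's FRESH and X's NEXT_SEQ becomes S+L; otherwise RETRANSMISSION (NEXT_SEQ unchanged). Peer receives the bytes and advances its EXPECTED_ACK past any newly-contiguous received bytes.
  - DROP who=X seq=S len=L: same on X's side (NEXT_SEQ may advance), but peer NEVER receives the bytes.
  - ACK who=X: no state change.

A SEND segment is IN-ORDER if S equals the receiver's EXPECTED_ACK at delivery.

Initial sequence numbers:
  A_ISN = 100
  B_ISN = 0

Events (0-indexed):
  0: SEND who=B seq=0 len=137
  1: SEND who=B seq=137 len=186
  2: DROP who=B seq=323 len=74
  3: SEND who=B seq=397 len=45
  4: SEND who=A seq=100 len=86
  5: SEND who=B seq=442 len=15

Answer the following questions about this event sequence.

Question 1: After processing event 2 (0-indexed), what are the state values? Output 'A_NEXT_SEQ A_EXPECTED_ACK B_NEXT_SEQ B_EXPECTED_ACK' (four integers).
After event 0: A_seq=100 A_ack=137 B_seq=137 B_ack=100
After event 1: A_seq=100 A_ack=323 B_seq=323 B_ack=100
After event 2: A_seq=100 A_ack=323 B_seq=397 B_ack=100

100 323 397 100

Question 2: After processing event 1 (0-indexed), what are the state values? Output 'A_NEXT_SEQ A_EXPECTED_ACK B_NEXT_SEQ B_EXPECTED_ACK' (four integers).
After event 0: A_seq=100 A_ack=137 B_seq=137 B_ack=100
After event 1: A_seq=100 A_ack=323 B_seq=323 B_ack=100

100 323 323 100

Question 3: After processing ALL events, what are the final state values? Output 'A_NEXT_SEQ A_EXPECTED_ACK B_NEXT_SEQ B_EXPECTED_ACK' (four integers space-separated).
After event 0: A_seq=100 A_ack=137 B_seq=137 B_ack=100
After event 1: A_seq=100 A_ack=323 B_seq=323 B_ack=100
After event 2: A_seq=100 A_ack=323 B_seq=397 B_ack=100
After event 3: A_seq=100 A_ack=323 B_seq=442 B_ack=100
After event 4: A_seq=186 A_ack=323 B_seq=442 B_ack=186
After event 5: A_seq=186 A_ack=323 B_seq=457 B_ack=186

Answer: 186 323 457 186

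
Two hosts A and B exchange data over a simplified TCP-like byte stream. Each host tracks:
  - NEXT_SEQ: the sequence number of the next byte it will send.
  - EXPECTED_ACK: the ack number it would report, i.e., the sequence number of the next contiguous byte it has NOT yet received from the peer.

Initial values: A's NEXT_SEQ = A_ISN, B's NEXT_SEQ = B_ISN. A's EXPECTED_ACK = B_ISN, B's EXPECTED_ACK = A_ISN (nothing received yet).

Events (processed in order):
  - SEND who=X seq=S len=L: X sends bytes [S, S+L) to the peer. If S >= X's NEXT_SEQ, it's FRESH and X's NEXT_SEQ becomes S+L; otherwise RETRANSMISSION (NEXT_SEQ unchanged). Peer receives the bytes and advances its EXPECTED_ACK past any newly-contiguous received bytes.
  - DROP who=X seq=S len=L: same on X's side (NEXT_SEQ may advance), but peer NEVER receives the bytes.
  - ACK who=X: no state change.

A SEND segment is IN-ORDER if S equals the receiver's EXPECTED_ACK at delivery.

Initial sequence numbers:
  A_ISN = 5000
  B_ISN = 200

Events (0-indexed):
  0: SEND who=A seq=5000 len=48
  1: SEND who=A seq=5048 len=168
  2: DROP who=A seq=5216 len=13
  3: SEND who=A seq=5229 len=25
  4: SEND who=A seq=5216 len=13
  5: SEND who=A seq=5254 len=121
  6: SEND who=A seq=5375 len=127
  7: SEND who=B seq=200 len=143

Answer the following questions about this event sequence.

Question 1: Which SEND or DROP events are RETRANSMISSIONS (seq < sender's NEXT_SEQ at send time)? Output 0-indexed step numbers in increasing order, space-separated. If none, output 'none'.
Step 0: SEND seq=5000 -> fresh
Step 1: SEND seq=5048 -> fresh
Step 2: DROP seq=5216 -> fresh
Step 3: SEND seq=5229 -> fresh
Step 4: SEND seq=5216 -> retransmit
Step 5: SEND seq=5254 -> fresh
Step 6: SEND seq=5375 -> fresh
Step 7: SEND seq=200 -> fresh

Answer: 4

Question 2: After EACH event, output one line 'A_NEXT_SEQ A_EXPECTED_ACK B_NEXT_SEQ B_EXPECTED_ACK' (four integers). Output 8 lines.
5048 200 200 5048
5216 200 200 5216
5229 200 200 5216
5254 200 200 5216
5254 200 200 5254
5375 200 200 5375
5502 200 200 5502
5502 343 343 5502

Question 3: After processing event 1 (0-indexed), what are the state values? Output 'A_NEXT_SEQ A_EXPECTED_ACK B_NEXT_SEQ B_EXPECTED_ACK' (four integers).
After event 0: A_seq=5048 A_ack=200 B_seq=200 B_ack=5048
After event 1: A_seq=5216 A_ack=200 B_seq=200 B_ack=5216

5216 200 200 5216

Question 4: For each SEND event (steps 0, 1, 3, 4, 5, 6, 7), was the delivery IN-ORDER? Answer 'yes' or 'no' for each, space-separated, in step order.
Step 0: SEND seq=5000 -> in-order
Step 1: SEND seq=5048 -> in-order
Step 3: SEND seq=5229 -> out-of-order
Step 4: SEND seq=5216 -> in-order
Step 5: SEND seq=5254 -> in-order
Step 6: SEND seq=5375 -> in-order
Step 7: SEND seq=200 -> in-order

Answer: yes yes no yes yes yes yes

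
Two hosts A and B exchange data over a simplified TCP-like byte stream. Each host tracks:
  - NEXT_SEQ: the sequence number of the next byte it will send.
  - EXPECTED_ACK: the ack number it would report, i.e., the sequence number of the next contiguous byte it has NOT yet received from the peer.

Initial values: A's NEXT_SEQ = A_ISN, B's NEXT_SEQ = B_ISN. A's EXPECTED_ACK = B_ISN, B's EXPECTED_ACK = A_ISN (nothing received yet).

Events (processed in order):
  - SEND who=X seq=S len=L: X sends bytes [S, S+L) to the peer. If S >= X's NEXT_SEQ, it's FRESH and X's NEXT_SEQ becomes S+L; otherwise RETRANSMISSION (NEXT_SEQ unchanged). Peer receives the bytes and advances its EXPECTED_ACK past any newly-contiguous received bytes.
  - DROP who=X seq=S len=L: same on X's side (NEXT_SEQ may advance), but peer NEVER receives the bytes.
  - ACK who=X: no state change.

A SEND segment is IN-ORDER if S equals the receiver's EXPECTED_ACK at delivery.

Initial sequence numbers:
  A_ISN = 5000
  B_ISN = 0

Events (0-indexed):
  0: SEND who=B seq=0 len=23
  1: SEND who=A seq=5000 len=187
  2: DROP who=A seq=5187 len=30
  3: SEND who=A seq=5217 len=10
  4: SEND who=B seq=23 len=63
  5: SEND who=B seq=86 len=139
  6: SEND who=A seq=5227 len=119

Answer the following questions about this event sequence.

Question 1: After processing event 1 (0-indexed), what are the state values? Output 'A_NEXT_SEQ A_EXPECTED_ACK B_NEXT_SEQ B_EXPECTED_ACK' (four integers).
After event 0: A_seq=5000 A_ack=23 B_seq=23 B_ack=5000
After event 1: A_seq=5187 A_ack=23 B_seq=23 B_ack=5187

5187 23 23 5187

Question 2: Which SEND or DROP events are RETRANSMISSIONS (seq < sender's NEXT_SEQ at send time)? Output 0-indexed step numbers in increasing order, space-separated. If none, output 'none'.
Answer: none

Derivation:
Step 0: SEND seq=0 -> fresh
Step 1: SEND seq=5000 -> fresh
Step 2: DROP seq=5187 -> fresh
Step 3: SEND seq=5217 -> fresh
Step 4: SEND seq=23 -> fresh
Step 5: SEND seq=86 -> fresh
Step 6: SEND seq=5227 -> fresh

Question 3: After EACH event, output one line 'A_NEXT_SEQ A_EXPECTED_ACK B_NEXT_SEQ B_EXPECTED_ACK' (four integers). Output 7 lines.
5000 23 23 5000
5187 23 23 5187
5217 23 23 5187
5227 23 23 5187
5227 86 86 5187
5227 225 225 5187
5346 225 225 5187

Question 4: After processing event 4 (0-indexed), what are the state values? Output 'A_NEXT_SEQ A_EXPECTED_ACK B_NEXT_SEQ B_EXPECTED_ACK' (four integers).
After event 0: A_seq=5000 A_ack=23 B_seq=23 B_ack=5000
After event 1: A_seq=5187 A_ack=23 B_seq=23 B_ack=5187
After event 2: A_seq=5217 A_ack=23 B_seq=23 B_ack=5187
After event 3: A_seq=5227 A_ack=23 B_seq=23 B_ack=5187
After event 4: A_seq=5227 A_ack=86 B_seq=86 B_ack=5187

5227 86 86 5187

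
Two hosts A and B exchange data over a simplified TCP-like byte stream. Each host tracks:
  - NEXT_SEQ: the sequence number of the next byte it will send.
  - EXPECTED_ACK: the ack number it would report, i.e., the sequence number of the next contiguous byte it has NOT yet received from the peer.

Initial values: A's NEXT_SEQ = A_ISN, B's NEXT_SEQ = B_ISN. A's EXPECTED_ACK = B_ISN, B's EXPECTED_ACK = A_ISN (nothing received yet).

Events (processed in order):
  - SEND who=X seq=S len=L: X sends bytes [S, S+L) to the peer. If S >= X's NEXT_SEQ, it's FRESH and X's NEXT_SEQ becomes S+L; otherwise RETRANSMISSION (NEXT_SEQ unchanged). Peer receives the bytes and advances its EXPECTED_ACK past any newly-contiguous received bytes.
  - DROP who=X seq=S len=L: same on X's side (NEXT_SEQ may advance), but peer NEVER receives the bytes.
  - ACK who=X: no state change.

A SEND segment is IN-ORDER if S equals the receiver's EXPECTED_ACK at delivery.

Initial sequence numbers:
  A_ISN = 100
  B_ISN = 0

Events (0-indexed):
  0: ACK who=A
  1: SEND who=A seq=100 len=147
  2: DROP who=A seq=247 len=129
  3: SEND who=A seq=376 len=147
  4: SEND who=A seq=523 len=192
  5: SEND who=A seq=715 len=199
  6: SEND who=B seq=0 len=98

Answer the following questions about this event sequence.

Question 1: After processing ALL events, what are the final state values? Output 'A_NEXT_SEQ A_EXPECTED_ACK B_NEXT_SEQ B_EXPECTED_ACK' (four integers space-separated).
After event 0: A_seq=100 A_ack=0 B_seq=0 B_ack=100
After event 1: A_seq=247 A_ack=0 B_seq=0 B_ack=247
After event 2: A_seq=376 A_ack=0 B_seq=0 B_ack=247
After event 3: A_seq=523 A_ack=0 B_seq=0 B_ack=247
After event 4: A_seq=715 A_ack=0 B_seq=0 B_ack=247
After event 5: A_seq=914 A_ack=0 B_seq=0 B_ack=247
After event 6: A_seq=914 A_ack=98 B_seq=98 B_ack=247

Answer: 914 98 98 247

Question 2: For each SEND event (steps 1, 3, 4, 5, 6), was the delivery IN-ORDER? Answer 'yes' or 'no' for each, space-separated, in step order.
Answer: yes no no no yes

Derivation:
Step 1: SEND seq=100 -> in-order
Step 3: SEND seq=376 -> out-of-order
Step 4: SEND seq=523 -> out-of-order
Step 5: SEND seq=715 -> out-of-order
Step 6: SEND seq=0 -> in-order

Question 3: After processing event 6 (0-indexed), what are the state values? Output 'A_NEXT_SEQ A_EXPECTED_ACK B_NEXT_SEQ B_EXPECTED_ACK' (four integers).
After event 0: A_seq=100 A_ack=0 B_seq=0 B_ack=100
After event 1: A_seq=247 A_ack=0 B_seq=0 B_ack=247
After event 2: A_seq=376 A_ack=0 B_seq=0 B_ack=247
After event 3: A_seq=523 A_ack=0 B_seq=0 B_ack=247
After event 4: A_seq=715 A_ack=0 B_seq=0 B_ack=247
After event 5: A_seq=914 A_ack=0 B_seq=0 B_ack=247
After event 6: A_seq=914 A_ack=98 B_seq=98 B_ack=247

914 98 98 247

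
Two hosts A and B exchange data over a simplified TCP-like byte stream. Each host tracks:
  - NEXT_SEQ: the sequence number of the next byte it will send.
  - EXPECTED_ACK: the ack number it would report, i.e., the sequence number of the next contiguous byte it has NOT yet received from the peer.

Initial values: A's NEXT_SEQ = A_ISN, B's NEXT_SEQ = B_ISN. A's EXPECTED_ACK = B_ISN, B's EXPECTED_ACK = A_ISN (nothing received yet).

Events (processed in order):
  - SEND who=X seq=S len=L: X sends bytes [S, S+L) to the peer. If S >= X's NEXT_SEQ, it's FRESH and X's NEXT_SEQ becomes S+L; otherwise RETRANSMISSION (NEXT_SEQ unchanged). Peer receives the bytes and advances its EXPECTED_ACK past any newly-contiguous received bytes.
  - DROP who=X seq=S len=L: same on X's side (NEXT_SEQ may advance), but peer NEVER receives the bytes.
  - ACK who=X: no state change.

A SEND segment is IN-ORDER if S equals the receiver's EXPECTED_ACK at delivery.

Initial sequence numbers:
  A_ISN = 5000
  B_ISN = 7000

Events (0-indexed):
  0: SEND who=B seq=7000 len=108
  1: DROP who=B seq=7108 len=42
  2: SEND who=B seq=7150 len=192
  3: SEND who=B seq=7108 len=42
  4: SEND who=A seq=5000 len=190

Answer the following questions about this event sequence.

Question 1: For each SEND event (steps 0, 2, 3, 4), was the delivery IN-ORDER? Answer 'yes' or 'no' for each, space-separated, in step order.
Answer: yes no yes yes

Derivation:
Step 0: SEND seq=7000 -> in-order
Step 2: SEND seq=7150 -> out-of-order
Step 3: SEND seq=7108 -> in-order
Step 4: SEND seq=5000 -> in-order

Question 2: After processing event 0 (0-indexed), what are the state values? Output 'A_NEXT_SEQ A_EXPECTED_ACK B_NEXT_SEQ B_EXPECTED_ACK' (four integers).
After event 0: A_seq=5000 A_ack=7108 B_seq=7108 B_ack=5000

5000 7108 7108 5000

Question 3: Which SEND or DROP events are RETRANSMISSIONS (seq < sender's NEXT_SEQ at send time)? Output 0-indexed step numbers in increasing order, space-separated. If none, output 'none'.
Answer: 3

Derivation:
Step 0: SEND seq=7000 -> fresh
Step 1: DROP seq=7108 -> fresh
Step 2: SEND seq=7150 -> fresh
Step 3: SEND seq=7108 -> retransmit
Step 4: SEND seq=5000 -> fresh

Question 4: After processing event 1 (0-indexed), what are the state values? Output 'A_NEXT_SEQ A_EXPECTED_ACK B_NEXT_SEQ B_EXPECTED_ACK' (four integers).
After event 0: A_seq=5000 A_ack=7108 B_seq=7108 B_ack=5000
After event 1: A_seq=5000 A_ack=7108 B_seq=7150 B_ack=5000

5000 7108 7150 5000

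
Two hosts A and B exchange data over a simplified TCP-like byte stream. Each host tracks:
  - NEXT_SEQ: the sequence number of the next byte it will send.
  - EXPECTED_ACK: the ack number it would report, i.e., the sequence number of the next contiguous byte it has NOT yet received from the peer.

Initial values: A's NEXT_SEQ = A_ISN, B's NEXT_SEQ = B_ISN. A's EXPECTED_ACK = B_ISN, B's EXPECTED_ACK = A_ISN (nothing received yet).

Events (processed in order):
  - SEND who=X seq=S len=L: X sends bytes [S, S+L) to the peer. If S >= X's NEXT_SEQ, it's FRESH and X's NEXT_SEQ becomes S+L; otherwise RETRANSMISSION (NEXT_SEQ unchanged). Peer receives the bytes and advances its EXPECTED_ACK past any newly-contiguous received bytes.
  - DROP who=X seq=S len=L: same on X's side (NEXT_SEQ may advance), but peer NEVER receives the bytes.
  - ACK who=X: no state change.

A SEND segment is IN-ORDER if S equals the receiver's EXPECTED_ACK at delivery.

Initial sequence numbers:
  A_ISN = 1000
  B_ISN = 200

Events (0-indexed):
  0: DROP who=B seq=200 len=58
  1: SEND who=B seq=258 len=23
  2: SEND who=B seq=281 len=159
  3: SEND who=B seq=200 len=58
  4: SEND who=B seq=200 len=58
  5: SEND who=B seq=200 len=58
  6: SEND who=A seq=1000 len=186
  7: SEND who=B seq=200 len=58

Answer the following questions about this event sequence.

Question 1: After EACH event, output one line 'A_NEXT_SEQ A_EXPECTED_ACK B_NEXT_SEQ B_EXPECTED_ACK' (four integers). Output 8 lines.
1000 200 258 1000
1000 200 281 1000
1000 200 440 1000
1000 440 440 1000
1000 440 440 1000
1000 440 440 1000
1186 440 440 1186
1186 440 440 1186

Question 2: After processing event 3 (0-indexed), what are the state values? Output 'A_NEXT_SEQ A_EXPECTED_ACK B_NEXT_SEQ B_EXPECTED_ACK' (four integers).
After event 0: A_seq=1000 A_ack=200 B_seq=258 B_ack=1000
After event 1: A_seq=1000 A_ack=200 B_seq=281 B_ack=1000
After event 2: A_seq=1000 A_ack=200 B_seq=440 B_ack=1000
After event 3: A_seq=1000 A_ack=440 B_seq=440 B_ack=1000

1000 440 440 1000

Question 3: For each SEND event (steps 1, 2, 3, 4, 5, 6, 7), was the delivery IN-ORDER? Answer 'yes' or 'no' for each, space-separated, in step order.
Answer: no no yes no no yes no

Derivation:
Step 1: SEND seq=258 -> out-of-order
Step 2: SEND seq=281 -> out-of-order
Step 3: SEND seq=200 -> in-order
Step 4: SEND seq=200 -> out-of-order
Step 5: SEND seq=200 -> out-of-order
Step 6: SEND seq=1000 -> in-order
Step 7: SEND seq=200 -> out-of-order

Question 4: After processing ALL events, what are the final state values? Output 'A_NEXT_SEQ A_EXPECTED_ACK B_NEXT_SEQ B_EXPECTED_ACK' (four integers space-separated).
Answer: 1186 440 440 1186

Derivation:
After event 0: A_seq=1000 A_ack=200 B_seq=258 B_ack=1000
After event 1: A_seq=1000 A_ack=200 B_seq=281 B_ack=1000
After event 2: A_seq=1000 A_ack=200 B_seq=440 B_ack=1000
After event 3: A_seq=1000 A_ack=440 B_seq=440 B_ack=1000
After event 4: A_seq=1000 A_ack=440 B_seq=440 B_ack=1000
After event 5: A_seq=1000 A_ack=440 B_seq=440 B_ack=1000
After event 6: A_seq=1186 A_ack=440 B_seq=440 B_ack=1186
After event 7: A_seq=1186 A_ack=440 B_seq=440 B_ack=1186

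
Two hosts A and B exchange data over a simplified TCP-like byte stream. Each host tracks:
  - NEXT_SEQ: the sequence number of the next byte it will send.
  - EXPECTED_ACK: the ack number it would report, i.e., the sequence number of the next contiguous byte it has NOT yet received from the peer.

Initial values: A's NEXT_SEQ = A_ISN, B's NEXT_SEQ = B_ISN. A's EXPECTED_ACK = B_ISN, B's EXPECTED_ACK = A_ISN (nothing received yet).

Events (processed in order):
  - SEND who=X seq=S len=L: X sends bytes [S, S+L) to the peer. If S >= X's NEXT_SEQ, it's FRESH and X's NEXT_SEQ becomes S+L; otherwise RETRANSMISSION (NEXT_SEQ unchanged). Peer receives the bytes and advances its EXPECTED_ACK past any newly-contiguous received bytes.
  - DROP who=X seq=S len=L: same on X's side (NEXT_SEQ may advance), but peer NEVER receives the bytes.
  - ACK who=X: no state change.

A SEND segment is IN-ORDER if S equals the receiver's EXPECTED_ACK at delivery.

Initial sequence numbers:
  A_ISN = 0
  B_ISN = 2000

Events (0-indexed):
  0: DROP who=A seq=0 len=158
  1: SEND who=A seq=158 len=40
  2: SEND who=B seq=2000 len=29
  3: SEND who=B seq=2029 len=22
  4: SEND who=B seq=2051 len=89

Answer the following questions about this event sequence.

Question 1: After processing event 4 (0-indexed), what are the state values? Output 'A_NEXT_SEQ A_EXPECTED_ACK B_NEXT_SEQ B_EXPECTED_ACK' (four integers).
After event 0: A_seq=158 A_ack=2000 B_seq=2000 B_ack=0
After event 1: A_seq=198 A_ack=2000 B_seq=2000 B_ack=0
After event 2: A_seq=198 A_ack=2029 B_seq=2029 B_ack=0
After event 3: A_seq=198 A_ack=2051 B_seq=2051 B_ack=0
After event 4: A_seq=198 A_ack=2140 B_seq=2140 B_ack=0

198 2140 2140 0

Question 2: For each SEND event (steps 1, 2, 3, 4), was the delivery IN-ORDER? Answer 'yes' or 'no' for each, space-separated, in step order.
Step 1: SEND seq=158 -> out-of-order
Step 2: SEND seq=2000 -> in-order
Step 3: SEND seq=2029 -> in-order
Step 4: SEND seq=2051 -> in-order

Answer: no yes yes yes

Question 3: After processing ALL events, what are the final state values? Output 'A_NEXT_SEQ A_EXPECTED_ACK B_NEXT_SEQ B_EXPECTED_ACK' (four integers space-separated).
Answer: 198 2140 2140 0

Derivation:
After event 0: A_seq=158 A_ack=2000 B_seq=2000 B_ack=0
After event 1: A_seq=198 A_ack=2000 B_seq=2000 B_ack=0
After event 2: A_seq=198 A_ack=2029 B_seq=2029 B_ack=0
After event 3: A_seq=198 A_ack=2051 B_seq=2051 B_ack=0
After event 4: A_seq=198 A_ack=2140 B_seq=2140 B_ack=0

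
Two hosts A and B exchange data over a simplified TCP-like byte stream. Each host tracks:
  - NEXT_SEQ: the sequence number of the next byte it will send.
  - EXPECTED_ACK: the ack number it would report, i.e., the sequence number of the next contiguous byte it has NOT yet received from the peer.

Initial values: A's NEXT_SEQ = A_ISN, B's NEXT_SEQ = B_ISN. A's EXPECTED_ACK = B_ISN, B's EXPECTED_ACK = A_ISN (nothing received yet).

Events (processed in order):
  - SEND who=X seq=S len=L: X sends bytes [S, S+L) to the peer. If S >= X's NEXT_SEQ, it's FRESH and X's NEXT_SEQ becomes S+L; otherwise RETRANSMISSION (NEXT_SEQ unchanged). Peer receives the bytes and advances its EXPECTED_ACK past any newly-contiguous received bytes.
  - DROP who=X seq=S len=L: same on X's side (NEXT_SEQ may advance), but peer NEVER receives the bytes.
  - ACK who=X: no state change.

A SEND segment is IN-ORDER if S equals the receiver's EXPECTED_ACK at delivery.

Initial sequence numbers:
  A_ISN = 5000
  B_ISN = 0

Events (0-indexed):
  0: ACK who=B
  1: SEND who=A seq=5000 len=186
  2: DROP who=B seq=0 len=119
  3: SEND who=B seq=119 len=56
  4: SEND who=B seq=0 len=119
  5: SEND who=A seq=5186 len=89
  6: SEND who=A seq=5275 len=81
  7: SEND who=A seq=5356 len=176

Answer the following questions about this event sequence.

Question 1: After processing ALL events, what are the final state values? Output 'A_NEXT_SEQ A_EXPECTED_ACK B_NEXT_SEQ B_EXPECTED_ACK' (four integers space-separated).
After event 0: A_seq=5000 A_ack=0 B_seq=0 B_ack=5000
After event 1: A_seq=5186 A_ack=0 B_seq=0 B_ack=5186
After event 2: A_seq=5186 A_ack=0 B_seq=119 B_ack=5186
After event 3: A_seq=5186 A_ack=0 B_seq=175 B_ack=5186
After event 4: A_seq=5186 A_ack=175 B_seq=175 B_ack=5186
After event 5: A_seq=5275 A_ack=175 B_seq=175 B_ack=5275
After event 6: A_seq=5356 A_ack=175 B_seq=175 B_ack=5356
After event 7: A_seq=5532 A_ack=175 B_seq=175 B_ack=5532

Answer: 5532 175 175 5532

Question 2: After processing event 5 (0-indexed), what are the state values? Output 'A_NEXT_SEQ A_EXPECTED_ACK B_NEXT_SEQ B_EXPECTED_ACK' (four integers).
After event 0: A_seq=5000 A_ack=0 B_seq=0 B_ack=5000
After event 1: A_seq=5186 A_ack=0 B_seq=0 B_ack=5186
After event 2: A_seq=5186 A_ack=0 B_seq=119 B_ack=5186
After event 3: A_seq=5186 A_ack=0 B_seq=175 B_ack=5186
After event 4: A_seq=5186 A_ack=175 B_seq=175 B_ack=5186
After event 5: A_seq=5275 A_ack=175 B_seq=175 B_ack=5275

5275 175 175 5275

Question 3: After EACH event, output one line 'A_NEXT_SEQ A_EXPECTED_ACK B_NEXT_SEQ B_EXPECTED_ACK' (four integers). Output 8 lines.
5000 0 0 5000
5186 0 0 5186
5186 0 119 5186
5186 0 175 5186
5186 175 175 5186
5275 175 175 5275
5356 175 175 5356
5532 175 175 5532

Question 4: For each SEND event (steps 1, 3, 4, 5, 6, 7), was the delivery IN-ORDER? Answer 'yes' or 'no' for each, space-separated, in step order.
Answer: yes no yes yes yes yes

Derivation:
Step 1: SEND seq=5000 -> in-order
Step 3: SEND seq=119 -> out-of-order
Step 4: SEND seq=0 -> in-order
Step 5: SEND seq=5186 -> in-order
Step 6: SEND seq=5275 -> in-order
Step 7: SEND seq=5356 -> in-order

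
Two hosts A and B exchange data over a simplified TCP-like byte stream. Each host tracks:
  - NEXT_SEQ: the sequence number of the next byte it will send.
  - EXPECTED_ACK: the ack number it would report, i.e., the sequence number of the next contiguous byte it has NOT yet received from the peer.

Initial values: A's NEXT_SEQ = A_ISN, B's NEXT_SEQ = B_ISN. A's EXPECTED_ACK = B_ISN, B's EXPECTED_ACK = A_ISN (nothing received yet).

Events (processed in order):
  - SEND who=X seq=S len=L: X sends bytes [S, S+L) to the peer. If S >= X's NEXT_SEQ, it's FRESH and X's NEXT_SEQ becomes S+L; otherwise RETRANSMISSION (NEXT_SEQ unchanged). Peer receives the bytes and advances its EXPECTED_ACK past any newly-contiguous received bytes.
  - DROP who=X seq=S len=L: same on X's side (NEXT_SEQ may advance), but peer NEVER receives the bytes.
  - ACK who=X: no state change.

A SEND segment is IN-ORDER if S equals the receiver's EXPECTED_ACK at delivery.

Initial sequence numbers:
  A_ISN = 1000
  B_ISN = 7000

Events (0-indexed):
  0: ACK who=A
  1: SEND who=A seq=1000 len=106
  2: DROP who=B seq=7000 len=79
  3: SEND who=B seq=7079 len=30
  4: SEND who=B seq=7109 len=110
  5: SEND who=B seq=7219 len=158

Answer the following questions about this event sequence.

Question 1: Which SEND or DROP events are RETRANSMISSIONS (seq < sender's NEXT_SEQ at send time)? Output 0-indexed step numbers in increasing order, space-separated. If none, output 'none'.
Answer: none

Derivation:
Step 1: SEND seq=1000 -> fresh
Step 2: DROP seq=7000 -> fresh
Step 3: SEND seq=7079 -> fresh
Step 4: SEND seq=7109 -> fresh
Step 5: SEND seq=7219 -> fresh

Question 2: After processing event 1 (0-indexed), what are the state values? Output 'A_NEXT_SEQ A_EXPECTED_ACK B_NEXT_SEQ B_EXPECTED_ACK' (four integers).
After event 0: A_seq=1000 A_ack=7000 B_seq=7000 B_ack=1000
After event 1: A_seq=1106 A_ack=7000 B_seq=7000 B_ack=1106

1106 7000 7000 1106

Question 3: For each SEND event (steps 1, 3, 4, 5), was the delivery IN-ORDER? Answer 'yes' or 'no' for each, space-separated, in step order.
Step 1: SEND seq=1000 -> in-order
Step 3: SEND seq=7079 -> out-of-order
Step 4: SEND seq=7109 -> out-of-order
Step 5: SEND seq=7219 -> out-of-order

Answer: yes no no no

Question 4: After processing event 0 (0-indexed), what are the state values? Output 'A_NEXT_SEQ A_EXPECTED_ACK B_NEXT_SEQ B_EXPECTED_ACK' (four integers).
After event 0: A_seq=1000 A_ack=7000 B_seq=7000 B_ack=1000

1000 7000 7000 1000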